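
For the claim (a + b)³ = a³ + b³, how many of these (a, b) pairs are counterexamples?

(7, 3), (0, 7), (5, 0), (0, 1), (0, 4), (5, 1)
2

Testing each pair:
(7, 3): LHS = 1000, RHS = 370 → counterexample
(0, 7): LHS = 343, RHS = 343 → satisfies claim
(5, 0): LHS = 125, RHS = 125 → satisfies claim
(0, 1): LHS = 1, RHS = 1 → satisfies claim
(0, 4): LHS = 64, RHS = 64 → satisfies claim
(5, 1): LHS = 216, RHS = 126 → counterexample

That makes 2 counterexamples.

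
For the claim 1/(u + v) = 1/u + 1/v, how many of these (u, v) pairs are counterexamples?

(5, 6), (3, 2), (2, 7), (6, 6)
4

Testing each pair:
(5, 6): LHS = 1/11, RHS = 11/30 → counterexample
(3, 2): LHS = 1/5, RHS = 5/6 → counterexample
(2, 7): LHS = 1/9, RHS = 9/14 → counterexample
(6, 6): LHS = 1/12, RHS = 1/3 → counterexample

That makes 4 counterexamples.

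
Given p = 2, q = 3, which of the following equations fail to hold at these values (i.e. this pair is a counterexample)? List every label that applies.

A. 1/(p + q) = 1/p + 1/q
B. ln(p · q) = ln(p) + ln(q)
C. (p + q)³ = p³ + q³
A, C

Evaluating each claim at the given values:
A. LHS = 1/5, RHS = 5/6 → fails here (LHS ≠ RHS)
B. LHS = ln(6) ≈ 1.792, RHS = ln(2) + ln(3) ≈ 1.792 → holds here (LHS = RHS)
C. LHS = 125, RHS = 35 → fails here (LHS ≠ RHS)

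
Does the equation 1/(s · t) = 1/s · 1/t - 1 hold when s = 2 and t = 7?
Substituting s = 2, t = 7:

LHS = 1/(2 · 7) = 1/14
RHS = 1/2 · 1/7 - 1 = -13/14

LHS ≠ RHS, so the equation does not hold at this point.

Answer: Fails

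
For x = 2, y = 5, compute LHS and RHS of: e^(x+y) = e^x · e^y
LHS = e^(2+5) = e^7 ≈ 1097
RHS = e^2 · e^5 = e^7 ≈ 1097

LHS = RHS: the two sides agree.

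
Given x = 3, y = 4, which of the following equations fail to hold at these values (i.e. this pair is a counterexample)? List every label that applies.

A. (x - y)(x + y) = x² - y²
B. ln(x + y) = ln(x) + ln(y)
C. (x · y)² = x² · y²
Evaluating each claim at the given values:
A. LHS = -7, RHS = -7 → holds here (LHS = RHS)
B. LHS = ln(7) ≈ 1.946, RHS = ln(3) + ln(4) ≈ 2.485 → fails here (LHS ≠ RHS)
C. LHS = 144, RHS = 144 → holds here (LHS = RHS)

Answer: B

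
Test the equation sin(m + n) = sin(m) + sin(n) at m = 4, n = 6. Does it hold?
Fails

Substituting m = 4, n = 6:

LHS = sin(4 + 6) = sin(10) ≈ -0.544
RHS = sin(4) + sin(6) ≈ -1.036

LHS ≠ RHS, so the equation does not hold at this point.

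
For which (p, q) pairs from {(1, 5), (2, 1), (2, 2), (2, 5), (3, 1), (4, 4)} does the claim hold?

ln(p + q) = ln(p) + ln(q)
(2, 2)

Testing each pair:
(1, 5): LHS = ln(6) ≈ 1.792, RHS = ln(5) ≈ 1.609 → fails
(2, 1): LHS = ln(3) ≈ 1.099, RHS = ln(2) ≈ 0.6931 → fails
(2, 2): LHS = ln(4) ≈ 1.386, RHS = 2·ln(2) ≈ 1.386 → holds
(2, 5): LHS = ln(7) ≈ 1.946, RHS = ln(2) + ln(5) ≈ 2.303 → fails
(3, 1): LHS = ln(4) ≈ 1.386, RHS = ln(3) ≈ 1.099 → fails
(4, 4): LHS = ln(8) ≈ 2.079, RHS = 2·ln(4) ≈ 2.773 → fails

1 of 6 pairs satisfies the claim.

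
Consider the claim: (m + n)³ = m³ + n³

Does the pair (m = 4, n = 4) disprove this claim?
Yes

Substituting m = 4, n = 4:
LHS = (4 + 4)³ = 512
RHS = 4³ + 4³ = 128

Since LHS ≠ RHS, this pair disproves the claim.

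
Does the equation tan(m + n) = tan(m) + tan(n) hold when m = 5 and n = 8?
Fails

Substituting m = 5, n = 8:

LHS = tan(5 + 8) = tan(13) ≈ 0.463
RHS = tan(5) + tan(8) ≈ -10.18

LHS ≠ RHS, so the equation does not hold at this point.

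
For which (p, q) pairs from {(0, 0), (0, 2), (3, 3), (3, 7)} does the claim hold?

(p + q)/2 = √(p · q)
Testing each pair:
(0, 0): LHS = 0, RHS = 0 → holds
(0, 2): LHS = 1, RHS = 0 → fails
(3, 3): LHS = 3, RHS = 3 → holds
(3, 7): LHS = 5, RHS = √(21) ≈ 4.583 → fails

2 of 4 pairs satisfy the claim.

Answer: (0, 0), (3, 3)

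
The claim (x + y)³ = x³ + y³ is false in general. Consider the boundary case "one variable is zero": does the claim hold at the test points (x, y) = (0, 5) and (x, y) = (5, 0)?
At (0, 5): LHS = 125, RHS = 125 → equal
At (5, 0): LHS = 125, RHS = 125 → equal

So the claim does hold at both of these boundary points, even though it is not an identity.

Answer: Yes, holds at both test points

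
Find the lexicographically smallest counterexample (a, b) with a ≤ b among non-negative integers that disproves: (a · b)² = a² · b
Substituting (1, 2) into the claim:
LHS = (1 · 2)² = 4
RHS = 1² · 2 = 2

Since LHS ≠ RHS, this pair disproves the claim, and no lexicographically smaller pair (a ≤ b, non-negative integers) does.

For instance (2, 7) is also a counterexample (LHS = 196, RHS = 28), but it's lexicographically larger.

Answer: (a, b) = (1, 2)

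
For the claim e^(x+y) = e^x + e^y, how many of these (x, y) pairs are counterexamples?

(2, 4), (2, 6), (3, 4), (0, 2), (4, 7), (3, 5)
6

Testing each pair:
(2, 4): LHS = e^6 ≈ 403.4, RHS = e^2 + e^4 ≈ 61.99 → counterexample
(2, 6): LHS = e^8 ≈ 2981, RHS = e^2 + e^6 ≈ 410.8 → counterexample
(3, 4): LHS = e^7 ≈ 1097, RHS = e^3 + e^4 ≈ 74.68 → counterexample
(0, 2): LHS = e^2 ≈ 7.389, RHS = 1 + e^2 ≈ 8.389 → counterexample
(4, 7): LHS = e^11 ≈ 59874.1, RHS = e^4 + e^7 ≈ 1151 → counterexample
(3, 5): LHS = e^8 ≈ 2981, RHS = e^3 + e^5 ≈ 168.5 → counterexample

That makes 6 counterexamples.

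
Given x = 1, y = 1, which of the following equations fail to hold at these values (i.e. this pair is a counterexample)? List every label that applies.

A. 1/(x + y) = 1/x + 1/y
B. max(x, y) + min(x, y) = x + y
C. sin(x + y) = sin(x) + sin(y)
A, C

Evaluating each claim at the given values:
A. LHS = 1/2, RHS = 2 → fails here (LHS ≠ RHS)
B. LHS = 2, RHS = 2 → holds here (LHS = RHS)
C. LHS = sin(2) ≈ 0.9093, RHS = 2·sin(1) ≈ 1.683 → fails here (LHS ≠ RHS)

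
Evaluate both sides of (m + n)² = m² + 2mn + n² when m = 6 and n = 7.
LHS = (6 + 7)² = 169
RHS = 6² + 2·6·7 + 7² = 169

LHS = RHS: the two sides agree.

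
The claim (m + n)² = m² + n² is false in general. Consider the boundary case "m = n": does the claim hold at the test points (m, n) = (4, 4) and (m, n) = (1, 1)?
No, fails at both test points

At (4, 4): LHS = 64 ≠ RHS = 32
At (1, 1): LHS = 4 ≠ RHS = 2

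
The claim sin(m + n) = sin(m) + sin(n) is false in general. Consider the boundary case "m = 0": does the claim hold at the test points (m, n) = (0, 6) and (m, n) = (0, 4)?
Yes, holds at both test points

At (0, 6): LHS = sin(6) ≈ -0.2794, RHS = sin(6) ≈ -0.2794 → equal
At (0, 4): LHS = sin(4) ≈ -0.7568, RHS = sin(4) ≈ -0.7568 → equal

So the claim does hold at both of these boundary points, even though it is not an identity.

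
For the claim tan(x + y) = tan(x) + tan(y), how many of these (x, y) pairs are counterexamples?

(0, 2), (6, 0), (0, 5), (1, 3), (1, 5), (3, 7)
3

Testing each pair:
(0, 2): LHS = tan(2) ≈ -2.185, RHS = tan(2) ≈ -2.185 → satisfies claim
(6, 0): LHS = tan(6) ≈ -0.291, RHS = tan(6) ≈ -0.291 → satisfies claim
(0, 5): LHS = tan(5) ≈ -3.381, RHS = tan(5) ≈ -3.381 → satisfies claim
(1, 3): LHS = tan(4) ≈ 1.158, RHS = tan(3) + tan(1) ≈ 1.415 → counterexample
(1, 5): LHS = tan(6) ≈ -0.291, RHS = tan(5) + tan(1) ≈ -1.823 → counterexample
(3, 7): LHS = tan(10) ≈ 0.6484, RHS = tan(3) + tan(7) ≈ 0.7289 → counterexample

That makes 3 counterexamples.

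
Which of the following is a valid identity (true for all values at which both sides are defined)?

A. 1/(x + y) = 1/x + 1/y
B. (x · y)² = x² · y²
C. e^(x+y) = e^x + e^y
B

A: fails at (4, 5) — LHS = 1/9, RHS = 9/20.
B: holds — e.g. at (3, 5), both sides equal 225.
C: fails at (2, 7) — LHS = e^9 ≈ 8103, RHS = e^2 + e^7 ≈ 1104.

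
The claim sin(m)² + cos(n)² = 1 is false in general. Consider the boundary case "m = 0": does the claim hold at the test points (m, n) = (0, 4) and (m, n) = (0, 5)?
At (0, 4): LHS = cos(4)² ≈ 0.4272 ≠ RHS = 1
At (0, 5): LHS = cos(5)² ≈ 0.08046 ≠ RHS = 1

Answer: No, fails at both test points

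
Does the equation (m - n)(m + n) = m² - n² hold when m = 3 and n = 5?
Holds

Substituting m = 3, n = 5:

LHS = (3 - 5)(3 + 5) = -16
RHS = 3² - 5² = -16

LHS = RHS, so the equation holds at this point.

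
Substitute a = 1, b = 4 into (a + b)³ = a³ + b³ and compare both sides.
LHS = (1 + 4)³ = 125
RHS = 1³ + 4³ = 65

LHS ≠ RHS, so the equation does not hold here.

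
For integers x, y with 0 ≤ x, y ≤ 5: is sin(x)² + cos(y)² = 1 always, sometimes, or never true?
It holds at (x, y) = (4, 4) (both sides equal 1), but fails at (x, y) = (1, 5) (LHS = cos(5)² + sin(1)² ≈ 0.7885, RHS = 1).

Answer: Sometimes true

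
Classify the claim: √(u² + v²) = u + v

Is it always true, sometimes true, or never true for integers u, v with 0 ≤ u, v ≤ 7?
Sometimes true

It holds at (u, v) = (0, 4) (both sides equal 4), but fails at (u, v) = (4, 3) (LHS = 5, RHS = 7).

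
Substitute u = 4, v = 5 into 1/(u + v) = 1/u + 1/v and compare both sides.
LHS = 1/(4 + 5) = 1/9
RHS = 1/4 + 1/5 = 9/20

LHS ≠ RHS, so the equation does not hold here.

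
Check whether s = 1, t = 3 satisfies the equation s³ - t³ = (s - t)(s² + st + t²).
Substituting s = 1, t = 3:

LHS = 1³ - 3³ = -26
RHS = (1 - 3)(1² + 1·3 + 3²) = -26

LHS = RHS, so the equation holds at this point.

Answer: Holds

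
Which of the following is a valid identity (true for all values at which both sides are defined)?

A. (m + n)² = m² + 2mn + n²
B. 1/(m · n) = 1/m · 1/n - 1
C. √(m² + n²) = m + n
A: holds — e.g. at (5, 8), both sides equal 169.
B: fails at (4, 4) — LHS = 1/16, RHS = -15/16.
C: fails at (2, 3) — LHS = √(13) ≈ 3.606, RHS = 5.

Answer: A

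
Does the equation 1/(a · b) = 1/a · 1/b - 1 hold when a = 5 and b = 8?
Substituting a = 5, b = 8:

LHS = 1/(5 · 8) = 1/40
RHS = 1/5 · 1/8 - 1 = -39/40

LHS ≠ RHS, so the equation does not hold at this point.

Answer: Fails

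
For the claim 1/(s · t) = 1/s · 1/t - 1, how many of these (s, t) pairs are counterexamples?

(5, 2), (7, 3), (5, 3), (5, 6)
Testing each pair:
(5, 2): LHS = 1/10, RHS = -9/10 → counterexample
(7, 3): LHS = 1/21, RHS = -20/21 → counterexample
(5, 3): LHS = 1/15, RHS = -14/15 → counterexample
(5, 6): LHS = 1/30, RHS = -29/30 → counterexample

That makes 4 counterexamples.

Answer: 4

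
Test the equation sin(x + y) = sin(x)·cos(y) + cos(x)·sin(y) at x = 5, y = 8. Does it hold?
Holds

Substituting x = 5, y = 8:

LHS = sin(5 + 8) = sin(13) ≈ 0.4202
RHS = sin(5)·cos(8) + cos(5)·sin(8) = sin(5)·cos(8) + sin(8)·cos(5) ≈ 0.4202

LHS = RHS, so the equation holds at this point.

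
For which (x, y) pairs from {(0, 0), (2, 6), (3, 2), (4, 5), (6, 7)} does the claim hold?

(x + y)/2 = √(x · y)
Testing each pair:
(0, 0): LHS = 0, RHS = 0 → holds
(2, 6): LHS = 4, RHS = 2·√(3) ≈ 3.464 → fails
(3, 2): LHS = 5/2, RHS = √(6) ≈ 2.449 → fails
(4, 5): LHS = 9/2, RHS = 2·√(5) ≈ 4.472 → fails
(6, 7): LHS = 13/2, RHS = √(42) ≈ 6.481 → fails

1 of 5 pairs satisfies the claim.

Answer: (0, 0)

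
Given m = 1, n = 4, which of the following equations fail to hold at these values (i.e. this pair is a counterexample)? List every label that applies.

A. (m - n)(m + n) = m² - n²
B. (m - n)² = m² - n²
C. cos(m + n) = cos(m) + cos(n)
Evaluating each claim at the given values:
A. LHS = -15, RHS = -15 → holds here (LHS = RHS)
B. LHS = 9, RHS = -15 → fails here (LHS ≠ RHS)
C. LHS = cos(5) ≈ 0.2837, RHS = cos(4) + cos(1) ≈ -0.1133 → fails here (LHS ≠ RHS)

Answer: B, C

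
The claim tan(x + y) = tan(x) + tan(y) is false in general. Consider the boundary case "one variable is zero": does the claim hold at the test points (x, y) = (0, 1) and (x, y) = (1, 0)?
Yes, holds at both test points

At (0, 1): LHS = tan(1) ≈ 1.557, RHS = tan(1) ≈ 1.557 → equal
At (1, 0): LHS = tan(1) ≈ 1.557, RHS = tan(1) ≈ 1.557 → equal

So the claim does hold at both of these boundary points, even though it is not an identity.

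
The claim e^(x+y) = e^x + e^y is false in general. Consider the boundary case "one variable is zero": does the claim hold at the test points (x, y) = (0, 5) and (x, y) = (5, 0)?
No, fails at both test points

At (0, 5): LHS = e^5 ≈ 148.4 ≠ RHS = 1 + e^5 ≈ 149.4
At (5, 0): LHS = e^5 ≈ 148.4 ≠ RHS = 1 + e^5 ≈ 149.4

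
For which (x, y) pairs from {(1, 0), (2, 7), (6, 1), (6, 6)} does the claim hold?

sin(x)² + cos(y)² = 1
(6, 6)

Testing each pair:
(1, 0): LHS = sin(1)² + 1 ≈ 1.708, RHS = 1 → fails
(2, 7): LHS = cos(7)² + sin(2)² ≈ 1.395, RHS = 1 → fails
(6, 1): LHS = sin(6)² + cos(1)² ≈ 0.37, RHS = 1 → fails
(6, 6): LHS = sin(6)² + cos(6)² = 1, RHS = 1 → holds

1 of 4 pairs satisfies the claim.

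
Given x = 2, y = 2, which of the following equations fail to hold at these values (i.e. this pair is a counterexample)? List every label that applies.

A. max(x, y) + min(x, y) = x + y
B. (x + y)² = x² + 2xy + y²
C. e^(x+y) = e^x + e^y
Evaluating each claim at the given values:
A. LHS = 4, RHS = 4 → holds here (LHS = RHS)
B. LHS = 16, RHS = 16 → holds here (LHS = RHS)
C. LHS = e^4 ≈ 54.6, RHS = 2·e^2 ≈ 14.78 → fails here (LHS ≠ RHS)

Answer: C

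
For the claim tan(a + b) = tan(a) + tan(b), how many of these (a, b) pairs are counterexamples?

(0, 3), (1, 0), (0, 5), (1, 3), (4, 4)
Testing each pair:
(0, 3): LHS = tan(3) ≈ -0.1425, RHS = tan(3) ≈ -0.1425 → satisfies claim
(1, 0): LHS = tan(1) ≈ 1.557, RHS = tan(1) ≈ 1.557 → satisfies claim
(0, 5): LHS = tan(5) ≈ -3.381, RHS = tan(5) ≈ -3.381 → satisfies claim
(1, 3): LHS = tan(4) ≈ 1.158, RHS = tan(3) + tan(1) ≈ 1.415 → counterexample
(4, 4): LHS = tan(8) ≈ -6.8, RHS = 2·tan(4) ≈ 2.316 → counterexample

That makes 2 counterexamples.

Answer: 2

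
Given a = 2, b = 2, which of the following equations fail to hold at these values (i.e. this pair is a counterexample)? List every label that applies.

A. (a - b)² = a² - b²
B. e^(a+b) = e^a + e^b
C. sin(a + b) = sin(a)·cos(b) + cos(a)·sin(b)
Evaluating each claim at the given values:
A. LHS = 0, RHS = 0 → holds here (LHS = RHS)
B. LHS = e^4 ≈ 54.6, RHS = 2·e^2 ≈ 14.78 → fails here (LHS ≠ RHS)
C. LHS = sin(4) ≈ -0.7568, RHS = 2·sin(2)·cos(2) ≈ -0.7568 → holds here (LHS = RHS)

Answer: B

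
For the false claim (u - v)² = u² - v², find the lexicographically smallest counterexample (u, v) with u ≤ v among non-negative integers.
(u, v) = (0, 1)

At (0, 0): both sides equal 0, so it holds there.

Substituting (0, 1) into the claim:
LHS = (0 - 1)² = 1
RHS = 0² - 1² = -1

Since LHS ≠ RHS, this pair disproves the claim, and no lexicographically smaller pair (u ≤ v, non-negative integers) does.

For instance (3, 4) is also a counterexample (LHS = 1, RHS = -7), but it's lexicographically larger.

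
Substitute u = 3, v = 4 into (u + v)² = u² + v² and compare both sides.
LHS = (3 + 4)² = 49
RHS = 3² + 4² = 25

LHS ≠ RHS, so the equation does not hold here.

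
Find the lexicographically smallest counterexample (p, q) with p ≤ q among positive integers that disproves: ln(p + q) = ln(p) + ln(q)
(p, q) = (1, 1)

Substituting (1, 1) into the claim:
LHS = ln(1 + 1) = ln(2) ≈ 0.6931
RHS = ln(1) + ln(1) = 0

Since LHS ≠ RHS, this pair disproves the claim, and no lexicographically smaller pair (p ≤ q, positive integers) does.

For instance (4, 7) is also a counterexample (LHS = ln(11) ≈ 2.398, RHS = ln(4) + ln(7) ≈ 3.332), but it's lexicographically larger.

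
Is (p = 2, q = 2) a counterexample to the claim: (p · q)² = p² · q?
Yes

Substituting p = 2, q = 2:
LHS = (2 · 2)² = 16
RHS = 2² · 2 = 8

Since LHS ≠ RHS, this pair disproves the claim.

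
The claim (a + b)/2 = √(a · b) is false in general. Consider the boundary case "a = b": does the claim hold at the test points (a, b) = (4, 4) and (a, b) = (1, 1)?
Yes, holds at both test points

At (4, 4): LHS = 4, RHS = 4 → equal
At (1, 1): LHS = 1, RHS = 1 → equal

So the claim does hold at both of these boundary points, even though it is not an identity.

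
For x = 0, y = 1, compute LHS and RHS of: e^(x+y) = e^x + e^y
LHS = e^(0+1) = e ≈ 2.718
RHS = e^0 + e^1 = 1 + e ≈ 3.718

LHS ≠ RHS (they differ by about 1), so the equation does not hold here.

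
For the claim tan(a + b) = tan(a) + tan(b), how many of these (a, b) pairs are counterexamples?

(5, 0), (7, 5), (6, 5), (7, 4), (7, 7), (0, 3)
Testing each pair:
(5, 0): LHS = tan(5) ≈ -3.381, RHS = tan(5) ≈ -3.381 → satisfies claim
(7, 5): LHS = tan(12) ≈ -0.6359, RHS = tan(5) + tan(7) ≈ -2.509 → counterexample
(6, 5): LHS = tan(11) ≈ -226, RHS = tan(5) + tan(6) ≈ -3.672 → counterexample
(7, 4): LHS = tan(11) ≈ -226, RHS = tan(7) + tan(4) ≈ 2.029 → counterexample
(7, 7): LHS = tan(14) ≈ 7.245, RHS = 2·tan(7) ≈ 1.743 → counterexample
(0, 3): LHS = tan(3) ≈ -0.1425, RHS = tan(3) ≈ -0.1425 → satisfies claim

That makes 4 counterexamples.

Answer: 4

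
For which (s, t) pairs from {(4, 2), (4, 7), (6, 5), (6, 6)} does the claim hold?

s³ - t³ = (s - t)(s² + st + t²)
All pairs

Testing each pair:
(4, 2): LHS = 56, RHS = 56 → holds
(4, 7): LHS = -279, RHS = -279 → holds
(6, 5): LHS = 91, RHS = 91 → holds
(6, 6): LHS = 0, RHS = 0 → holds

Every pair satisfies the claim.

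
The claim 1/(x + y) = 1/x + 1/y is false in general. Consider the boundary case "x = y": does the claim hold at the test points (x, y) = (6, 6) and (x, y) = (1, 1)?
At (6, 6): LHS = 1/12 ≠ RHS = 1/3
At (1, 1): LHS = 1/2 ≠ RHS = 2

Answer: No, fails at both test points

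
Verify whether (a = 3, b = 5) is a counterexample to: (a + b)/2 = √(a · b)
Yes

Substituting a = 3, b = 5:
LHS = (3 + 5)/2 = 4
RHS = √(3 · 5) = √(15) ≈ 3.873

Since LHS ≠ RHS, this pair disproves the claim.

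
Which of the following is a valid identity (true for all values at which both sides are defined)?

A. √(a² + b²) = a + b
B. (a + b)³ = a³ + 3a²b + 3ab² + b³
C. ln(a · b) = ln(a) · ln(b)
B

A: fails at (2, 7) — LHS = √(53) ≈ 7.28, RHS = 9.
B: holds — e.g. at (1, 2), both sides equal 27.
C: fails at (2, 4) — LHS = ln(8) ≈ 2.079, RHS = ln(2)·ln(4) ≈ 0.9609.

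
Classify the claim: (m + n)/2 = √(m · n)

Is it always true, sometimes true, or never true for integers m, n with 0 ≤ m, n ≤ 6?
It holds at (m, n) = (1, 1) (both sides equal 1), but fails at (m, n) = (4, 1) (LHS = 5/2, RHS = 2).

Answer: Sometimes true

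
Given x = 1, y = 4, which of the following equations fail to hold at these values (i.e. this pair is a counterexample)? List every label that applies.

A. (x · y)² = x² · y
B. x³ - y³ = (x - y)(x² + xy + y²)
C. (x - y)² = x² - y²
Evaluating each claim at the given values:
A. LHS = 16, RHS = 4 → fails here (LHS ≠ RHS)
B. LHS = -63, RHS = -63 → holds here (LHS = RHS)
C. LHS = 9, RHS = -15 → fails here (LHS ≠ RHS)

Answer: A, C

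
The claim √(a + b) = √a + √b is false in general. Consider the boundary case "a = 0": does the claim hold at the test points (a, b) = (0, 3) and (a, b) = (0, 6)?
Yes, holds at both test points

At (0, 3): LHS = √(3) ≈ 1.732, RHS = √(3) ≈ 1.732 → equal
At (0, 6): LHS = √(6) ≈ 2.449, RHS = √(6) ≈ 2.449 → equal

So the claim does hold at both of these boundary points, even though it is not an identity.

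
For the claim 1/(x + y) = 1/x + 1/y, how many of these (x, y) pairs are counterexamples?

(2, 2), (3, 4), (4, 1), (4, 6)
Testing each pair:
(2, 2): LHS = 1/4, RHS = 1 → counterexample
(3, 4): LHS = 1/7, RHS = 7/12 → counterexample
(4, 1): LHS = 1/5, RHS = 5/4 → counterexample
(4, 6): LHS = 1/10, RHS = 5/12 → counterexample

That makes 4 counterexamples.

Answer: 4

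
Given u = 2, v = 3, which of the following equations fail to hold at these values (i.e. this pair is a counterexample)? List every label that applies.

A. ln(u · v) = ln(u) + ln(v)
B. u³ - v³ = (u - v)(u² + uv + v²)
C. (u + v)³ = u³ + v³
Evaluating each claim at the given values:
A. LHS = ln(6) ≈ 1.792, RHS = ln(2) + ln(3) ≈ 1.792 → holds here (LHS = RHS)
B. LHS = -19, RHS = -19 → holds here (LHS = RHS)
C. LHS = 125, RHS = 35 → fails here (LHS ≠ RHS)

Answer: C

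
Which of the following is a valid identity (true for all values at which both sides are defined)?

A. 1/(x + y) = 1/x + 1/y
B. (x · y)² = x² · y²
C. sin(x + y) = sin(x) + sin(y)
A: fails at (3, 3) — LHS = 1/6, RHS = 2/3.
B: holds — e.g. at (4, 4), both sides equal 256.
C: fails at (4, 6) — LHS = sin(10) ≈ -0.544, RHS = sin(4) + sin(6) ≈ -1.036.

Answer: B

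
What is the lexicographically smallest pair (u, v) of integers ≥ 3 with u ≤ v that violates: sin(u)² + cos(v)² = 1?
(u, v) = (3, 4)

Substituting (3, 4) into the claim:
LHS = sin(3)² + cos(4)² ≈ 0.4472
RHS = 1

Since LHS ≠ RHS, this pair disproves the claim, and no lexicographically smaller pair (u ≤ v, integers ≥ 3) does.

For instance (4, 8) is also a counterexample (LHS = cos(8)² + sin(4)² ≈ 0.5939, RHS = 1), but it's lexicographically larger.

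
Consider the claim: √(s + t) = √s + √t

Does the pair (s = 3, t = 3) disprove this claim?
Substituting s = 3, t = 3:
LHS = √(3 + 3) = √(6) ≈ 2.449
RHS = √3 + √3 = 2·√(3) ≈ 3.464

Since LHS ≠ RHS, this pair disproves the claim.

Answer: Yes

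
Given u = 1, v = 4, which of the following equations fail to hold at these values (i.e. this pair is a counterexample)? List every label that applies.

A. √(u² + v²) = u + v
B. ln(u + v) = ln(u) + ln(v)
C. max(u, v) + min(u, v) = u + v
A, B

Evaluating each claim at the given values:
A. LHS = √(17) ≈ 4.123, RHS = 5 → fails here (LHS ≠ RHS)
B. LHS = ln(5) ≈ 1.609, RHS = ln(4) ≈ 1.386 → fails here (LHS ≠ RHS)
C. LHS = 5, RHS = 5 → holds here (LHS = RHS)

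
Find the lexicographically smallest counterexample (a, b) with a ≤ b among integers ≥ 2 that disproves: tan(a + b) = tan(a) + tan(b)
(a, b) = (2, 2)

Substituting (2, 2) into the claim:
LHS = tan(2 + 2) = tan(4) ≈ 1.158
RHS = tan(2) + tan(2) = 2·tan(2) ≈ -4.37

Since LHS ≠ RHS, this pair disproves the claim, and no lexicographically smaller pair (a ≤ b, integers ≥ 2) does.

For instance (3, 7) is also a counterexample (LHS = tan(10) ≈ 0.6484, RHS = tan(3) + tan(7) ≈ 0.7289), but it's lexicographically larger.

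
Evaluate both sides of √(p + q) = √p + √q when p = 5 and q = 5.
LHS = √(5 + 5) = √(10) ≈ 3.162
RHS = √5 + √5 = 2·√(5) ≈ 4.472

LHS ≠ RHS (they differ by about 1.31), so the equation does not hold here.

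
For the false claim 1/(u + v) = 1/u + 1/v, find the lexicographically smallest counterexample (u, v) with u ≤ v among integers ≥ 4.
(u, v) = (4, 4)

Substituting (4, 4) into the claim:
LHS = 1/(4 + 4) = 1/8
RHS = 1/4 + 1/4 = 1/2

Since LHS ≠ RHS, this pair disproves the claim, and no lexicographically smaller pair (u ≤ v, integers ≥ 4) does.

For instance (5, 8) is also a counterexample (LHS = 1/13, RHS = 13/40), but it's lexicographically larger.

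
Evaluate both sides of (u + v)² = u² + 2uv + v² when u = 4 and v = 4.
LHS = (4 + 4)² = 64
RHS = 4² + 2·4·4 + 4² = 64

LHS = RHS: the two sides agree.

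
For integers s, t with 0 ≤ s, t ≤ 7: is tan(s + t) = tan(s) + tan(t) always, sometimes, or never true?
It holds at (s, t) = (0, 0) (both sides equal 0), but fails at (s, t) = (5, 3) (LHS = tan(8) ≈ -6.8, RHS = tan(5) + tan(3) ≈ -3.523).

Answer: Sometimes true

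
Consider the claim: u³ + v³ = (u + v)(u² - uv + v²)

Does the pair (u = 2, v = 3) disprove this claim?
No

Substituting u = 2, v = 3:
LHS = 2³ + 3³ = 35
RHS = (2 + 3)(2² - 2·3 + 3²) = 35

The sides agree, so this pair does not disprove the claim.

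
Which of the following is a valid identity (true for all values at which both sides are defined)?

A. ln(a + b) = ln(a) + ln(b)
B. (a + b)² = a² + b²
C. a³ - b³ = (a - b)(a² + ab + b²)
C

A: fails at (2, 4) — LHS = ln(6) ≈ 1.792, RHS = ln(2) + ln(4) ≈ 2.079.
B: fails at (5, 5) — LHS = 100, RHS = 50.
C: holds — e.g. at (5, 5), both sides equal 0.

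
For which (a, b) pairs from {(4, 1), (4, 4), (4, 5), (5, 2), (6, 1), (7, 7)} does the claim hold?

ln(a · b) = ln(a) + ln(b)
All pairs

Testing each pair:
(4, 1): LHS = ln(4) ≈ 1.386, RHS = ln(4) ≈ 1.386 → holds
(4, 4): LHS = ln(16) ≈ 2.773, RHS = 2·ln(4) ≈ 2.773 → holds
(4, 5): LHS = ln(20) ≈ 2.996, RHS = ln(4) + ln(5) ≈ 2.996 → holds
(5, 2): LHS = ln(10) ≈ 2.303, RHS = ln(2) + ln(5) ≈ 2.303 → holds
(6, 1): LHS = ln(6) ≈ 1.792, RHS = ln(6) ≈ 1.792 → holds
(7, 7): LHS = ln(49) ≈ 3.892, RHS = 2·ln(7) ≈ 3.892 → holds

Every pair satisfies the claim.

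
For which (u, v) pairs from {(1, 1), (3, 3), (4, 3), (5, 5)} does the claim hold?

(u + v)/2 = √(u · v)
(1, 1), (3, 3), (5, 5)

Testing each pair:
(1, 1): LHS = 1, RHS = 1 → holds
(3, 3): LHS = 3, RHS = 3 → holds
(4, 3): LHS = 7/2, RHS = 2·√(3) ≈ 3.464 → fails
(5, 5): LHS = 5, RHS = 5 → holds

3 of 4 pairs satisfy the claim.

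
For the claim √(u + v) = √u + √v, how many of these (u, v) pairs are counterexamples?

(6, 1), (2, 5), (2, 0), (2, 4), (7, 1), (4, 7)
Testing each pair:
(6, 1): LHS = √(7) ≈ 2.646, RHS = 1 + √(6) ≈ 3.449 → counterexample
(2, 5): LHS = √(7) ≈ 2.646, RHS = √(2) + √(5) ≈ 3.65 → counterexample
(2, 0): LHS = √(2) ≈ 1.414, RHS = √(2) ≈ 1.414 → satisfies claim
(2, 4): LHS = √(6) ≈ 2.449, RHS = √(2) + 2 ≈ 3.414 → counterexample
(7, 1): LHS = 2·√(2) ≈ 2.828, RHS = 1 + √(7) ≈ 3.646 → counterexample
(4, 7): LHS = √(11) ≈ 3.317, RHS = 2 + √(7) ≈ 4.646 → counterexample

That makes 5 counterexamples.

Answer: 5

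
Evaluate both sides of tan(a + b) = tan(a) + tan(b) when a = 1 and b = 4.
LHS = tan(1 + 4) = tan(5) ≈ -3.381
RHS = tan(1) + tan(4) ≈ 2.715

LHS ≠ RHS (they differ by about 6.096), so the equation does not hold here.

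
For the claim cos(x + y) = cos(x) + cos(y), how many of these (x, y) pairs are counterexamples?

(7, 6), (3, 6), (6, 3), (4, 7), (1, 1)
5

Testing each pair:
(7, 6): LHS = cos(13) ≈ 0.9074, RHS = cos(7) + cos(6) ≈ 1.714 → counterexample
(3, 6): LHS = cos(9) ≈ -0.9111, RHS = cos(3) + cos(6) ≈ -0.02982 → counterexample
(6, 3): LHS = cos(9) ≈ -0.9111, RHS = cos(3) + cos(6) ≈ -0.02982 → counterexample
(4, 7): LHS = cos(11) ≈ 0.004426, RHS = cos(4) + cos(7) ≈ 0.1003 → counterexample
(1, 1): LHS = cos(2) ≈ -0.4161, RHS = 2·cos(1) ≈ 1.081 → counterexample

That makes 5 counterexamples.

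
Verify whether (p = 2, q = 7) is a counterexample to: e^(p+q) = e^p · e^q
Substituting p = 2, q = 7:
LHS = e^(2+7) = e^9 ≈ 8103
RHS = e^2 · e^7 = e^9 ≈ 8103

The sides agree, so this pair does not disprove the claim.

Answer: No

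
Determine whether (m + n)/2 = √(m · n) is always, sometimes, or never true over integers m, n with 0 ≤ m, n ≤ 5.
Sometimes true

It holds at (m, n) = (0, 0) (both sides equal 0), but fails at (m, n) = (4, 0) (LHS = 2, RHS = 0).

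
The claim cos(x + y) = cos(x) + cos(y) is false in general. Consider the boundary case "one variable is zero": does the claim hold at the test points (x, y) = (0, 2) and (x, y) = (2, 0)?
At (0, 2): LHS = cos(2) ≈ -0.4161 ≠ RHS = cos(2) + 1 ≈ 0.5839
At (2, 0): LHS = cos(2) ≈ -0.4161 ≠ RHS = cos(2) + 1 ≈ 0.5839

Answer: No, fails at both test points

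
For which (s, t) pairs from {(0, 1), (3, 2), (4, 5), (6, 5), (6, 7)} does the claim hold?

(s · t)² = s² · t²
All pairs

Testing each pair:
(0, 1): LHS = 0, RHS = 0 → holds
(3, 2): LHS = 36, RHS = 36 → holds
(4, 5): LHS = 400, RHS = 400 → holds
(6, 5): LHS = 900, RHS = 900 → holds
(6, 7): LHS = 1764, RHS = 1764 → holds

Every pair satisfies the claim.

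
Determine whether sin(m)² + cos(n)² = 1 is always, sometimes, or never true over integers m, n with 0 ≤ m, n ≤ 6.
It holds at (m, n) = (5, 5) (both sides equal 1), but fails at (m, n) = (3, 5) (LHS = sin(3)² + cos(5)² ≈ 0.1004, RHS = 1).

Answer: Sometimes true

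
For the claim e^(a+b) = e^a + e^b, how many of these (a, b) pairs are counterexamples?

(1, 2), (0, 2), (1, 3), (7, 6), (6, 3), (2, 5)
6

Testing each pair:
(1, 2): LHS = e^3 ≈ 20.09, RHS = e + e^2 ≈ 10.11 → counterexample
(0, 2): LHS = e^2 ≈ 7.389, RHS = 1 + e^2 ≈ 8.389 → counterexample
(1, 3): LHS = e^4 ≈ 54.6, RHS = e + e^3 ≈ 22.8 → counterexample
(7, 6): LHS = e^13 ≈ 442413.4, RHS = e^6 + e^7 ≈ 1500 → counterexample
(6, 3): LHS = e^9 ≈ 8103, RHS = e^3 + e^6 ≈ 423.5 → counterexample
(2, 5): LHS = e^7 ≈ 1097, RHS = e^2 + e^5 ≈ 155.8 → counterexample

That makes 6 counterexamples.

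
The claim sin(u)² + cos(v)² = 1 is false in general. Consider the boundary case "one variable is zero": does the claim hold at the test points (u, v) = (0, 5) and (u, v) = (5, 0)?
At (0, 5): LHS = cos(5)² ≈ 0.08046 ≠ RHS = 1
At (5, 0): LHS = sin(5)² + 1 ≈ 1.92 ≠ RHS = 1

Answer: No, fails at both test points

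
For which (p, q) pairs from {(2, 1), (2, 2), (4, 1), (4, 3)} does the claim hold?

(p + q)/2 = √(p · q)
Testing each pair:
(2, 1): LHS = 3/2, RHS = √(2) ≈ 1.414 → fails
(2, 2): LHS = 2, RHS = 2 → holds
(4, 1): LHS = 5/2, RHS = 2 → fails
(4, 3): LHS = 7/2, RHS = 2·√(3) ≈ 3.464 → fails

1 of 4 pairs satisfies the claim.

Answer: (2, 2)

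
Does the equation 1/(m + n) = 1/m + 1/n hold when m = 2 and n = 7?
Substituting m = 2, n = 7:

LHS = 1/(2 + 7) = 1/9
RHS = 1/2 + 1/7 = 9/14

LHS ≠ RHS, so the equation does not hold at this point.

Answer: Fails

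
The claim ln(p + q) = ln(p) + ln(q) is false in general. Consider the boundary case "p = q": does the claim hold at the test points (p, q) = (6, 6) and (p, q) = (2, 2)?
At (6, 6): LHS = ln(12) ≈ 2.485 ≠ RHS = 2·ln(6) ≈ 3.584
At (2, 2): LHS = ln(4) ≈ 1.386, RHS = 2·ln(2) ≈ 1.386 → equal

Answer: Only at (2, 2)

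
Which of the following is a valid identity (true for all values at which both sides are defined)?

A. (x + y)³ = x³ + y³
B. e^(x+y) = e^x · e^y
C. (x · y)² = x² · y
A: fails at (2, 4) — LHS = 216, RHS = 72.
B: holds — e.g. at (3, 3), both sides equal e^6 ≈ 403.4.
C: fails at (1, 5) — LHS = 25, RHS = 5.

Answer: B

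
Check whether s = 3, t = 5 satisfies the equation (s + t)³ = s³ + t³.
Substituting s = 3, t = 5:

LHS = (3 + 5)³ = 512
RHS = 3³ + 5³ = 152

LHS ≠ RHS, so the equation does not hold at this point.

Answer: Fails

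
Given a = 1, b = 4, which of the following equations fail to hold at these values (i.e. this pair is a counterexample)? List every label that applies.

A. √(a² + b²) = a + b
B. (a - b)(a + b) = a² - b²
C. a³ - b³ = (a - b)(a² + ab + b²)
Evaluating each claim at the given values:
A. LHS = √(17) ≈ 4.123, RHS = 5 → fails here (LHS ≠ RHS)
B. LHS = -15, RHS = -15 → holds here (LHS = RHS)
C. LHS = -63, RHS = -63 → holds here (LHS = RHS)

Answer: A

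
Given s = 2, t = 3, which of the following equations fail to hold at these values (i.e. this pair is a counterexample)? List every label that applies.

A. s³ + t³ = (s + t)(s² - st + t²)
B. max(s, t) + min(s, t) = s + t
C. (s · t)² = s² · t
C

Evaluating each claim at the given values:
A. LHS = 35, RHS = 35 → holds here (LHS = RHS)
B. LHS = 5, RHS = 5 → holds here (LHS = RHS)
C. LHS = 36, RHS = 12 → fails here (LHS ≠ RHS)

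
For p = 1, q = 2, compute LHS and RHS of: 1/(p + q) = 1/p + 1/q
LHS = 1/(1 + 2) = 1/3
RHS = 1/1 + 1/2 = 3/2

LHS ≠ RHS, so the equation does not hold here.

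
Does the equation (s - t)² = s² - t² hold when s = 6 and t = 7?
Fails

Substituting s = 6, t = 7:

LHS = (6 - 7)² = 1
RHS = 6² - 7² = -13

LHS ≠ RHS, so the equation does not hold at this point.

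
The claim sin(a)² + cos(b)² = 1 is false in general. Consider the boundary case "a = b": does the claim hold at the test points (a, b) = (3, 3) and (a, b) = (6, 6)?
At (3, 3): LHS = sin(3)² + cos(3)² = 1, RHS = 1 → equal
At (6, 6): LHS = sin(6)² + cos(6)² = 1, RHS = 1 → equal

So the claim does hold at both of these boundary points, even though it is not an identity.

Answer: Yes, holds at both test points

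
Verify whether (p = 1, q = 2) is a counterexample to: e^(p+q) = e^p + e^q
Substituting p = 1, q = 2:
LHS = e^(1+2) = e^3 ≈ 20.09
RHS = e^1 + e^2 = e + e^2 ≈ 10.11

Since LHS ≠ RHS, this pair disproves the claim.

Answer: Yes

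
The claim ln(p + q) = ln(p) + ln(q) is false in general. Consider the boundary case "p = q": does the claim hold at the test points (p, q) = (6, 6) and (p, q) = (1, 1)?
No, fails at both test points

At (6, 6): LHS = ln(12) ≈ 2.485 ≠ RHS = 2·ln(6) ≈ 3.584
At (1, 1): LHS = ln(2) ≈ 0.6931 ≠ RHS = 0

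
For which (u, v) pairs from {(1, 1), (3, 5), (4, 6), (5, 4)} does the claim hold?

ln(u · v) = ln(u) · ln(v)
(1, 1)

Testing each pair:
(1, 1): LHS = 0, RHS = 0 → holds
(3, 5): LHS = ln(15) ≈ 2.708, RHS = ln(3)·ln(5) ≈ 1.768 → fails
(4, 6): LHS = ln(24) ≈ 3.178, RHS = ln(4)·ln(6) ≈ 2.484 → fails
(5, 4): LHS = ln(20) ≈ 2.996, RHS = ln(4)·ln(5) ≈ 2.231 → fails

1 of 4 pairs satisfies the claim.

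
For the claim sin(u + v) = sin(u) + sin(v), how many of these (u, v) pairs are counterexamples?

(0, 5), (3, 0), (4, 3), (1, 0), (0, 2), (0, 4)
1

Testing each pair:
(0, 5): LHS = sin(5) ≈ -0.9589, RHS = sin(5) ≈ -0.9589 → satisfies claim
(3, 0): LHS = sin(3) ≈ 0.1411, RHS = sin(3) ≈ 0.1411 → satisfies claim
(4, 3): LHS = sin(7) ≈ 0.657, RHS = sin(4) + sin(3) ≈ -0.6157 → counterexample
(1, 0): LHS = sin(1) ≈ 0.8415, RHS = sin(1) ≈ 0.8415 → satisfies claim
(0, 2): LHS = sin(2) ≈ 0.9093, RHS = sin(2) ≈ 0.9093 → satisfies claim
(0, 4): LHS = sin(4) ≈ -0.7568, RHS = sin(4) ≈ -0.7568 → satisfies claim

That makes 1 counterexample.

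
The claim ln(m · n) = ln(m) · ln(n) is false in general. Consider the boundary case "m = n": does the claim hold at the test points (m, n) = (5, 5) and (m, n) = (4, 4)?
At (5, 5): LHS = ln(25) ≈ 3.219 ≠ RHS = ln(5)² ≈ 2.59
At (4, 4): LHS = ln(16) ≈ 2.773 ≠ RHS = ln(4)² ≈ 1.922

Answer: No, fails at both test points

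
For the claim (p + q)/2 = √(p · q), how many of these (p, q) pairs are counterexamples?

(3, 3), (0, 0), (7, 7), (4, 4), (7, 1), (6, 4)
2

Testing each pair:
(3, 3): LHS = 3, RHS = 3 → satisfies claim
(0, 0): LHS = 0, RHS = 0 → satisfies claim
(7, 7): LHS = 7, RHS = 7 → satisfies claim
(4, 4): LHS = 4, RHS = 4 → satisfies claim
(7, 1): LHS = 4, RHS = √(7) ≈ 2.646 → counterexample
(6, 4): LHS = 5, RHS = 2·√(6) ≈ 4.899 → counterexample

That makes 2 counterexamples.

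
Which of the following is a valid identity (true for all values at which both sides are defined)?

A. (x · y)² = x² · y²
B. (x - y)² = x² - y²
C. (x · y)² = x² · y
A

A: holds — e.g. at (5, 5), both sides equal 625.
B: fails at (1, 3) — LHS = 4, RHS = -8.
C: fails at (1, 5) — LHS = 25, RHS = 5.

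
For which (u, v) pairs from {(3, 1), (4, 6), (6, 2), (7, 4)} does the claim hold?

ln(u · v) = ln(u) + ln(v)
Testing each pair:
(3, 1): LHS = ln(3) ≈ 1.099, RHS = ln(3) ≈ 1.099 → holds
(4, 6): LHS = ln(24) ≈ 3.178, RHS = ln(4) + ln(6) ≈ 3.178 → holds
(6, 2): LHS = ln(12) ≈ 2.485, RHS = ln(2) + ln(6) ≈ 2.485 → holds
(7, 4): LHS = ln(28) ≈ 3.332, RHS = ln(4) + ln(7) ≈ 3.332 → holds

Every pair satisfies the claim.

Answer: All pairs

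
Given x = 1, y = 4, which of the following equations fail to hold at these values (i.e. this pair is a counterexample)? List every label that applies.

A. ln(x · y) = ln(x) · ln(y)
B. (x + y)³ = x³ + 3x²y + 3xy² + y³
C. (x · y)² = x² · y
Evaluating each claim at the given values:
A. LHS = ln(4) ≈ 1.386, RHS = 0 → fails here (LHS ≠ RHS)
B. LHS = 125, RHS = 125 → holds here (LHS = RHS)
C. LHS = 16, RHS = 4 → fails here (LHS ≠ RHS)

Answer: A, C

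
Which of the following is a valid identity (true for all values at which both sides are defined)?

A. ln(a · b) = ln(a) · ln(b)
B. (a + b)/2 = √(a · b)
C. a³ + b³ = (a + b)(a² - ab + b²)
A: fails at (1, 5) — LHS = ln(5) ≈ 1.609, RHS = 0.
B: fails at (1, 3) — LHS = 2, RHS = √(3) ≈ 1.732.
C: holds — e.g. at (2, 2), both sides equal 16.

Answer: C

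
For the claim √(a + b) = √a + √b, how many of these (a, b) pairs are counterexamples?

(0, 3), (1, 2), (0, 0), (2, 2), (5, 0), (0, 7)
2

Testing each pair:
(0, 3): LHS = √(3) ≈ 1.732, RHS = √(3) ≈ 1.732 → satisfies claim
(1, 2): LHS = √(3) ≈ 1.732, RHS = 1 + √(2) ≈ 2.414 → counterexample
(0, 0): LHS = 0, RHS = 0 → satisfies claim
(2, 2): LHS = 2, RHS = 2·√(2) ≈ 2.828 → counterexample
(5, 0): LHS = √(5) ≈ 2.236, RHS = √(5) ≈ 2.236 → satisfies claim
(0, 7): LHS = √(7) ≈ 2.646, RHS = √(7) ≈ 2.646 → satisfies claim

That makes 2 counterexamples.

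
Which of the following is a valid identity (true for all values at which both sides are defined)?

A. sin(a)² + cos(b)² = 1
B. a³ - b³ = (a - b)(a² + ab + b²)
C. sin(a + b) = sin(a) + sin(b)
A: fails at (4, 6) — LHS = sin(4)² + cos(6)² ≈ 1.495, RHS = 1.
B: holds — e.g. at (1, 3), both sides equal -26.
C: fails at (3, 5) — LHS = sin(8) ≈ 0.9894, RHS = sin(5) + sin(3) ≈ -0.8178.

Answer: B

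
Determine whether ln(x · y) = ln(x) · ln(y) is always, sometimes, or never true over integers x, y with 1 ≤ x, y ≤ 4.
It holds at (x, y) = (1, 1) (both sides equal 0), but fails at (x, y) = (2, 4) (LHS = ln(8) ≈ 2.079, RHS = ln(2)·ln(4) ≈ 0.9609).

Answer: Sometimes true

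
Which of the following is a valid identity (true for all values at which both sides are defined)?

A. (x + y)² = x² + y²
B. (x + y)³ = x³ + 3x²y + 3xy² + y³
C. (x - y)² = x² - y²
A: fails at (1, 3) — LHS = 16, RHS = 10.
B: holds — e.g. at (1, 2), both sides equal 27.
C: fails at (2, 5) — LHS = 9, RHS = -21.

Answer: B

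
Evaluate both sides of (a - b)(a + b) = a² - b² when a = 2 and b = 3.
LHS = (2 - 3)(2 + 3) = -5
RHS = 2² - 3² = -5

LHS = RHS: the two sides agree.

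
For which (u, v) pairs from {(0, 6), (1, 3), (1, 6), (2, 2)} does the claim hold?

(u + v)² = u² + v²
Testing each pair:
(0, 6): LHS = 36, RHS = 36 → holds
(1, 3): LHS = 16, RHS = 10 → fails
(1, 6): LHS = 49, RHS = 37 → fails
(2, 2): LHS = 16, RHS = 8 → fails

1 of 4 pairs satisfies the claim.

Answer: (0, 6)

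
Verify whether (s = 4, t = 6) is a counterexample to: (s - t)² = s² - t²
Substituting s = 4, t = 6:
LHS = (4 - 6)² = 4
RHS = 4² - 6² = -20

Since LHS ≠ RHS, this pair disproves the claim.

Answer: Yes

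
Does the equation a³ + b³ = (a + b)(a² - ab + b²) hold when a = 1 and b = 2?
Substituting a = 1, b = 2:

LHS = 1³ + 2³ = 9
RHS = (1 + 2)(1² - 1·2 + 2²) = 9

LHS = RHS, so the equation holds at this point.

Answer: Holds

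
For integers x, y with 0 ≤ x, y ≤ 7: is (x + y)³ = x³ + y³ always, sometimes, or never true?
It holds at (x, y) = (6, 0) (both sides equal 216), but fails at (x, y) = (5, 6) (LHS = 1331, RHS = 341).

Answer: Sometimes true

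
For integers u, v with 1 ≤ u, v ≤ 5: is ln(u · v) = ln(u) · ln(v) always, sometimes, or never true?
Sometimes true

It holds at (u, v) = (1, 1) (both sides equal 0), but fails at (u, v) = (2, 3) (LHS = ln(6) ≈ 1.792, RHS = ln(2)·ln(3) ≈ 0.7615).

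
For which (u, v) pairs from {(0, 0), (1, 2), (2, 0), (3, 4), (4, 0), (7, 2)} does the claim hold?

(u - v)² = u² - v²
Testing each pair:
(0, 0): LHS = 0, RHS = 0 → holds
(1, 2): LHS = 1, RHS = -3 → fails
(2, 0): LHS = 4, RHS = 4 → holds
(3, 4): LHS = 1, RHS = -7 → fails
(4, 0): LHS = 16, RHS = 16 → holds
(7, 2): LHS = 25, RHS = 45 → fails

3 of 6 pairs satisfy the claim.

Answer: (0, 0), (2, 0), (4, 0)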